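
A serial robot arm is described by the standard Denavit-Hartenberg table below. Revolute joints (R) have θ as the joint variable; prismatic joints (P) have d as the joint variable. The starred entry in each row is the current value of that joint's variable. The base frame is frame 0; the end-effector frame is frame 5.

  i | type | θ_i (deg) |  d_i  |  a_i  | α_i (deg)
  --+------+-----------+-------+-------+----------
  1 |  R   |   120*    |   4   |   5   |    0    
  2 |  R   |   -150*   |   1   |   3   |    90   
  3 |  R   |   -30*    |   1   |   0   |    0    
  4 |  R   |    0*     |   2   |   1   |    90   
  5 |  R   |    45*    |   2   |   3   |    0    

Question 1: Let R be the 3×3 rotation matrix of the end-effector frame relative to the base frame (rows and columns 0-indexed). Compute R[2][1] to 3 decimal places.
0.354

End-effector y-axis (col 1 of R) = (-0.8839,-0.3062,0.3536)
R[2][1] = 0.3536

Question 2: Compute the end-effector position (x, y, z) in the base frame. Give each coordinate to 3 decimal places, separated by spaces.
after link 1: o_1 = (-2.5000, 4.3301, 4.0000)
after link 2: o_2 = (0.0981, 2.8301, 5.0000)
after link 3: o_3 = (-0.4019, 1.9641, 5.0000)
after link 4: o_4 = (-0.6519, -0.2010, 4.5000)
after link 5: o_5 = (-0.9876, -2.4566, 1.7073)

-0.988 -2.457 1.707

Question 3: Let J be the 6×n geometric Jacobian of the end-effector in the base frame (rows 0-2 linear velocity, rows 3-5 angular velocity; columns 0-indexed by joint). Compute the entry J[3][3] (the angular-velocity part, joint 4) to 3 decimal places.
axis z_3 = (-0.5000,-0.8660,0.0000); lever o_n−o_3 = (-0.5857,-4.4207,-3.2927)
cross product → J_v[:, 3] = (2.8516,-1.6464,1.7031)
J_ω[:, 3] = z_3
entry J[3][3] = -0.5000

-0.500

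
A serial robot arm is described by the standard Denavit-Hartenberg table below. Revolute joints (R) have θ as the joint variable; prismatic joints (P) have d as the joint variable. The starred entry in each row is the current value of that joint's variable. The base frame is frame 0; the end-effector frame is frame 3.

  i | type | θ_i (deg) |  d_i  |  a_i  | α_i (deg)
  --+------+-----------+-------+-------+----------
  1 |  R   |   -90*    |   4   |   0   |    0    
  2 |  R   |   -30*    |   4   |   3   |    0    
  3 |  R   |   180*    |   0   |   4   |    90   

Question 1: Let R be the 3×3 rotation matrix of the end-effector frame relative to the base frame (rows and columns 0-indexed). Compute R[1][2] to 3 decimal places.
-0.500

End-effector z-axis (col 2 of R) = (0.8660,-0.5000,0.0000)
R[1][2] = -0.5000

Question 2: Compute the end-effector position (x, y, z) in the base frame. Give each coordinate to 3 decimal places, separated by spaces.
after link 1: o_1 = (0.0000, 0.0000, 4.0000)
after link 2: o_2 = (-1.5000, -2.5981, 8.0000)
after link 3: o_3 = (0.5000, 0.8660, 8.0000)

0.500 0.866 8.000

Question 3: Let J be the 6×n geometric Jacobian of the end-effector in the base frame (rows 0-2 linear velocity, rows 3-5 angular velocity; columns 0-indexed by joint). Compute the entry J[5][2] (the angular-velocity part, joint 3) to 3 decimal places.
axis z_2 = (0.0000,0.0000,1.0000); lever o_n−o_2 = (2.0000,3.4641,0.0000)
cross product → J_v[:, 2] = (-3.4641,2.0000,0.0000)
J_ω[:, 2] = z_2
entry J[5][2] = 1.0000

1.000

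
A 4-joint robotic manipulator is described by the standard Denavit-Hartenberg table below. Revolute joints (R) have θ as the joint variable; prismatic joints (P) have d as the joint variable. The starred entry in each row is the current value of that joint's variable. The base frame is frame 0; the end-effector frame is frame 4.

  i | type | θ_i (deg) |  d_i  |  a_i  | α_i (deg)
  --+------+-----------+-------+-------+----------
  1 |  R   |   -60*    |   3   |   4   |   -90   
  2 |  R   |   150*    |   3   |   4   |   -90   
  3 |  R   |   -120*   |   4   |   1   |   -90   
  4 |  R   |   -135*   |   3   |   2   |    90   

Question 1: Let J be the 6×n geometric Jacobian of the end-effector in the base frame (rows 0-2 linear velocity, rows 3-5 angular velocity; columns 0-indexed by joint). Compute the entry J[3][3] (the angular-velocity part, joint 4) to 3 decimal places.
0.058

axis z_3 = (0.0580,0.8995,-0.4330); lever o_n−o_3 = (-1.5464,3.2289,-0.4278)
cross product → J_v[:, 3] = (1.0133,0.6944,1.5783)
J_ω[:, 3] = z_3
entry J[3][3] = 0.0580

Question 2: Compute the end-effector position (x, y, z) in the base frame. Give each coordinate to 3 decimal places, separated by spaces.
after link 1: o_1 = (2.0000, -3.4641, 3.0000)
after link 2: o_2 = (2.8660, 1.0359, 1.0000)
after link 3: o_3 = (2.8325, 2.8260, 4.7141)
after link 4: o_4 = (1.2862, 6.0548, 4.2863)

1.286 6.055 4.286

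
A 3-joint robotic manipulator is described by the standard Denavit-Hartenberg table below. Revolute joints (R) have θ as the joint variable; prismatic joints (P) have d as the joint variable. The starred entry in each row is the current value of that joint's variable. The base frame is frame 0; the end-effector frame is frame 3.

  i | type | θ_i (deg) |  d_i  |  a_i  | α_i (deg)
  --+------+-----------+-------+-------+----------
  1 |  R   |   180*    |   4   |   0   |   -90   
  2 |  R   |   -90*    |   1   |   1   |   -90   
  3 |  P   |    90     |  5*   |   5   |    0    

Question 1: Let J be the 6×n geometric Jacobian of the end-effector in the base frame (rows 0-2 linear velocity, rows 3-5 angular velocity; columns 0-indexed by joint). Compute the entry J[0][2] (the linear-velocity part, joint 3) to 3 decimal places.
prismatic axis z_2 = (-1.0000,0.0000,-0.0000)
J_v[:, 2] = z_2; J_ω[:, 2] = (0,0,0)
entry J[0][2] = -1.0000

-1.000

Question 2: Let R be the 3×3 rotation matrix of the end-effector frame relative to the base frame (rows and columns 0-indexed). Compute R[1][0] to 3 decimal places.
End-effector x-axis (col 0 of R) = (0.0000,1.0000,0.0000)
R[1][0] = 1.0000

1.000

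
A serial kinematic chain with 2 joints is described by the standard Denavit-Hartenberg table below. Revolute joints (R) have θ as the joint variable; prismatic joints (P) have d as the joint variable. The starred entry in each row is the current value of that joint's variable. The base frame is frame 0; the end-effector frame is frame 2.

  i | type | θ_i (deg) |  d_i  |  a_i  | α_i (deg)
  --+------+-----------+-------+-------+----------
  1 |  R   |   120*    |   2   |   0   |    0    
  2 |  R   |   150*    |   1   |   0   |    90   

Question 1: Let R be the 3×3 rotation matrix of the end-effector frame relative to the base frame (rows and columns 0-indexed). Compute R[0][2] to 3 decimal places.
End-effector z-axis (col 2 of R) = (-1.0000,0.0000,0.0000)
R[0][2] = -1.0000

-1.000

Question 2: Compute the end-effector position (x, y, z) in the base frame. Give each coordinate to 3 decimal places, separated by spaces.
after link 1: o_1 = (0.0000, 0.0000, 2.0000)
after link 2: o_2 = (0.0000, 0.0000, 3.0000)

0.000 0.000 3.000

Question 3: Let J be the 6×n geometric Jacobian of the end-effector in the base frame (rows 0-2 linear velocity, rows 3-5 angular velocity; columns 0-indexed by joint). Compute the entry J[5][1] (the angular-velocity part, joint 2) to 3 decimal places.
axis z_1 = (0.0000,0.0000,1.0000); lever o_n−o_1 = (0.0000,0.0000,1.0000)
cross product → J_v[:, 1] = (0.0000,0.0000,0.0000)
J_ω[:, 1] = z_1
entry J[5][1] = 1.0000

1.000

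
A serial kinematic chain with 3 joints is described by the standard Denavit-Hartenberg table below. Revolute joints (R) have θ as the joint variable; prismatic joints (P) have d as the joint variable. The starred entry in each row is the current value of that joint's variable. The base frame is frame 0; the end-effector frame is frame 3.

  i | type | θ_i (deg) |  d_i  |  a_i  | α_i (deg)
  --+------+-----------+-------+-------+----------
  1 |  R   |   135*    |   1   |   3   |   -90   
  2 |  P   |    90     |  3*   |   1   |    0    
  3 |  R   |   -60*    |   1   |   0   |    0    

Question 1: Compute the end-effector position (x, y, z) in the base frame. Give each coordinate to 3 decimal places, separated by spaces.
-4.950 -0.707 0.000

after link 1: o_1 = (-2.1213, 2.1213, 1.0000)
after link 2: o_2 = (-4.2426, 0.0000, 0.0000)
after link 3: o_3 = (-4.9497, -0.7071, 0.0000)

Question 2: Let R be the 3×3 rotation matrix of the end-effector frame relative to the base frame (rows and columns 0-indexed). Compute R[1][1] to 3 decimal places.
-0.354

End-effector y-axis (col 1 of R) = (0.3536,-0.3536,-0.8660)
R[1][1] = -0.3536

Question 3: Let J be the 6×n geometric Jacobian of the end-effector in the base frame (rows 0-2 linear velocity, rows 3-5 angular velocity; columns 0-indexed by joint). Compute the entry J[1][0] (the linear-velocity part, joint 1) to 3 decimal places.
-4.950

axis z_0 = ẑ; lever o_n−o_0 = (-4.9497,-0.7071,0.0000)
cross product → J_v[:, 0] = (0.7071,-4.9497,0.0000)
J_ω[:, 0] = z_0
entry J[1][0] = -4.9497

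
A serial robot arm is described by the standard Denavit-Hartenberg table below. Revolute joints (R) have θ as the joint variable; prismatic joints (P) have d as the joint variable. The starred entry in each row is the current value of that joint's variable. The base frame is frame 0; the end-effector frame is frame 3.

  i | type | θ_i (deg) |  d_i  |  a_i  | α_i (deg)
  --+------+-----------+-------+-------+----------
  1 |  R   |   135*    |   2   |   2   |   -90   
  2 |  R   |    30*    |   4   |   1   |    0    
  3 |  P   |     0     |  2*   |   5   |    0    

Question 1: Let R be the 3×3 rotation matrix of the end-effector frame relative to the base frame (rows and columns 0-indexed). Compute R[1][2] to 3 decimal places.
-0.707

End-effector z-axis (col 2 of R) = (-0.7071,-0.7071,0.0000)
R[1][2] = -0.7071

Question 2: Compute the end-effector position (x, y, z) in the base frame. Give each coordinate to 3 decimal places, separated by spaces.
after link 1: o_1 = (-1.4142, 1.4142, 2.0000)
after link 2: o_2 = (-4.8550, -0.8018, 1.5000)
after link 3: o_3 = (-9.3311, 0.8458, -1.0000)

-9.331 0.846 -1.000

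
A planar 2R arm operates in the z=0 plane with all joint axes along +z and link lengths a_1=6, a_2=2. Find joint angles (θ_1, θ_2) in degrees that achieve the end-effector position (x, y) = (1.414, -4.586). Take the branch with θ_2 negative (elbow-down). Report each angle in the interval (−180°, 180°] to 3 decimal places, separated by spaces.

-55.724 -134.995

cos θ_2 = (23.0308−6²−2²)/(2·6·2) = -0.7071; θ_2 = -134.9954° (elbow-down)
β = atan2(-4.5860,1.4140) = -72.8639°; ψ = atan2(-1.4143,4.5859) = -17.1402°
θ_1 = β − ψ = -55.7238°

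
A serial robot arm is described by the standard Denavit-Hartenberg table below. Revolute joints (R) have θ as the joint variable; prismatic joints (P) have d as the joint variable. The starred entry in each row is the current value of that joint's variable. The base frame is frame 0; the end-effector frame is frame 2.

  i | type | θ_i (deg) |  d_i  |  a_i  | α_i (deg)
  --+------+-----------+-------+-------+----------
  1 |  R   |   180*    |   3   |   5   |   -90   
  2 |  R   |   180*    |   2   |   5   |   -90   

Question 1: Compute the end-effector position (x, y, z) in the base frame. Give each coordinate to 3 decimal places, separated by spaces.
after link 1: o_1 = (-5.0000, 0.0000, 3.0000)
after link 2: o_2 = (-0.0000, -2.0000, 3.0000)

-0.000 -2.000 3.000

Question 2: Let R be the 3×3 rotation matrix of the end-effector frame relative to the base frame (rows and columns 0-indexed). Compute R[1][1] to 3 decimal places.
End-effector y-axis (col 1 of R) = (0.0000,1.0000,0.0000)
R[1][1] = 1.0000

1.000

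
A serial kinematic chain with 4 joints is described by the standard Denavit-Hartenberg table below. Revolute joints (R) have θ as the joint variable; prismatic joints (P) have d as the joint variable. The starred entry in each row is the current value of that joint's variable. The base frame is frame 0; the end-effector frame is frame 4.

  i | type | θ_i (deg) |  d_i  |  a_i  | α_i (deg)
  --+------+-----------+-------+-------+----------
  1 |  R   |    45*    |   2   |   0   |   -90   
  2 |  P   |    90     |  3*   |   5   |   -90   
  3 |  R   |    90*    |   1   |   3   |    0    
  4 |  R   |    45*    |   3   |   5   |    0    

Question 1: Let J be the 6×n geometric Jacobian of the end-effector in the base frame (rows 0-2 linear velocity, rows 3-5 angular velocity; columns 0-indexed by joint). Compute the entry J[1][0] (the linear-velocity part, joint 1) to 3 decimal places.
-0.328

axis z_0 = ẑ; lever o_n−o_0 = (-0.3284,-5.3284,0.5355)
cross product → J_v[:, 0] = (5.3284,-0.3284,0.0000)
J_ω[:, 0] = z_0
entry J[1][0] = -0.3284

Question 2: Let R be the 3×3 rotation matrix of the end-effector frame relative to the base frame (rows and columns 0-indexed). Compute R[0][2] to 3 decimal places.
-0.707

End-effector z-axis (col 2 of R) = (-0.7071,-0.7071,-0.0000)
R[0][2] = -0.7071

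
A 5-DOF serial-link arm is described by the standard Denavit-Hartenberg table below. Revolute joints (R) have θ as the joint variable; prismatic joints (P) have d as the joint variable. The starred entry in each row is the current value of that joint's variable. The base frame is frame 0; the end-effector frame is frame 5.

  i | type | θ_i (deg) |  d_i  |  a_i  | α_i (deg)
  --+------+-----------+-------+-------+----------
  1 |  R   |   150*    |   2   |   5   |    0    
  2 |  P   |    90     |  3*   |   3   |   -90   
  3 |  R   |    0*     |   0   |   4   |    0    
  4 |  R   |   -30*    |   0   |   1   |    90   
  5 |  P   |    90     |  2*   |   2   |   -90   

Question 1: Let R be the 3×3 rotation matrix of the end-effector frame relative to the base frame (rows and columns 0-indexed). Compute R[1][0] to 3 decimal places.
-0.500

End-effector x-axis (col 0 of R) = (0.8660,-0.5000,0.0000)
R[1][0] = -0.5000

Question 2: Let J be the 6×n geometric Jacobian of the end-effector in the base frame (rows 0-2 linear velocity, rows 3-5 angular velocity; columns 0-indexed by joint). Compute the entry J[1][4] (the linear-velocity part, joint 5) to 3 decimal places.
prismatic axis z_4 = (0.2500,0.4330,0.8660)
J_v[:, 4] = z_4; J_ω[:, 4] = (0,0,0)
entry J[1][4] = 0.4330

0.433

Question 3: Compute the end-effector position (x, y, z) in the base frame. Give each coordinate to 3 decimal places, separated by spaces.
-6.031 -4.446 7.232

after link 1: o_1 = (-4.3301, 2.5000, 2.0000)
after link 2: o_2 = (-5.8301, -0.0981, 5.0000)
after link 3: o_3 = (-7.8301, -3.5622, 5.0000)
after link 4: o_4 = (-8.2631, -4.3122, 5.5000)
after link 5: o_5 = (-6.0311, -4.4462, 7.2321)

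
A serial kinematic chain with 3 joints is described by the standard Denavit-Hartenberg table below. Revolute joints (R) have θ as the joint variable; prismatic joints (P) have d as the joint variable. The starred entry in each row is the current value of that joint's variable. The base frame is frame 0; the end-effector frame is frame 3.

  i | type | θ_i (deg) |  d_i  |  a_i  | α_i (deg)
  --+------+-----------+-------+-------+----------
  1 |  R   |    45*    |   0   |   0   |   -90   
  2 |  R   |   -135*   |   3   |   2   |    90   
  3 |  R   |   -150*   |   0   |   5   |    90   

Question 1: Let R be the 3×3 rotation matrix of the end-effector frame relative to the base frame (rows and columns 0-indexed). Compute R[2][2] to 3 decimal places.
-0.354

End-effector z-axis (col 2 of R) = (-0.3624,0.8624,-0.3536)
R[2][2] = -0.3536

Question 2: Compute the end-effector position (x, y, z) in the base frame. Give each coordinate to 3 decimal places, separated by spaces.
after link 1: o_1 = (0.0000, 0.0000, 0.0000)
after link 2: o_2 = (-3.1213, 1.1213, 1.4142)
after link 3: o_3 = (0.8115, 1.5186, -1.6476)

0.812 1.519 -1.648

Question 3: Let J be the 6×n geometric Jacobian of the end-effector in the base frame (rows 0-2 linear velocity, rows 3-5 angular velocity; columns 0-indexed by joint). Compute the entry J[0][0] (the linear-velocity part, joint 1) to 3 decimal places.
-1.519

axis z_0 = ẑ; lever o_n−o_0 = (0.8115,1.5186,-1.6476)
cross product → J_v[:, 0] = (-1.5186,0.8115,0.0000)
J_ω[:, 0] = z_0
entry J[0][0] = -1.5186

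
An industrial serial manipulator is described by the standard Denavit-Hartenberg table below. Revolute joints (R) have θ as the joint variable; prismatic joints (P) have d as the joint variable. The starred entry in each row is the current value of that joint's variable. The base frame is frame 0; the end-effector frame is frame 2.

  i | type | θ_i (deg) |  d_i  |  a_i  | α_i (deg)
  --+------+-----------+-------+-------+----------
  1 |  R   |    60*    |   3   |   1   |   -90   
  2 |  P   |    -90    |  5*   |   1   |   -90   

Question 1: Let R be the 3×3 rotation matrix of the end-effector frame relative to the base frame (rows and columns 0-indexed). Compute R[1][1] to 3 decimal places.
End-effector y-axis (col 1 of R) = (0.8660,-0.5000,-0.0000)
R[1][1] = -0.5000

-0.500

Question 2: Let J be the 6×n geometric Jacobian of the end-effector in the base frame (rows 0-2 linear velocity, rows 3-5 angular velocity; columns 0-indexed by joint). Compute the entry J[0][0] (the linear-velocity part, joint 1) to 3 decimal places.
-3.366

axis z_0 = ẑ; lever o_n−o_0 = (-3.8301,3.3660,4.0000)
cross product → J_v[:, 0] = (-3.3660,-3.8301,0.0000)
J_ω[:, 0] = z_0
entry J[0][0] = -3.3660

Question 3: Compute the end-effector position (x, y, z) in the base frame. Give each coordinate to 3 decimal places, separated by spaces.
-3.830 3.366 4.000

after link 1: o_1 = (0.5000, 0.8660, 3.0000)
after link 2: o_2 = (-3.8301, 3.3660, 4.0000)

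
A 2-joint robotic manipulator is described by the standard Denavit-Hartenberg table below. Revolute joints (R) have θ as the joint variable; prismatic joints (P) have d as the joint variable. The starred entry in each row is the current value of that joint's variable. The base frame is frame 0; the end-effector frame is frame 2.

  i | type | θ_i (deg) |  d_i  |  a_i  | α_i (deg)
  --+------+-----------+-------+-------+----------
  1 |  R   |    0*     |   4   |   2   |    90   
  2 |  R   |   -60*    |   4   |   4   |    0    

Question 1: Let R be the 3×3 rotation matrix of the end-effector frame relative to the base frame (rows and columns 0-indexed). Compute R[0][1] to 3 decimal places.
End-effector y-axis (col 1 of R) = (0.8660,0.0000,0.5000)
R[0][1] = 0.8660

0.866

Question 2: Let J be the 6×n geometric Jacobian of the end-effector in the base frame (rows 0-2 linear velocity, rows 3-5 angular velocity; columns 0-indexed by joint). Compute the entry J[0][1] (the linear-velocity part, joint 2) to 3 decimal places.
axis z_1 = (0.0000,-1.0000,0.0000); lever o_n−o_1 = (2.0000,-4.0000,-3.4641)
cross product → J_v[:, 1] = (3.4641,0.0000,2.0000)
J_ω[:, 1] = z_1
entry J[0][1] = 3.4641

3.464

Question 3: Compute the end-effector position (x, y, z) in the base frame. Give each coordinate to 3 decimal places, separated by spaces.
4.000 -4.000 0.536

after link 1: o_1 = (2.0000, 0.0000, 4.0000)
after link 2: o_2 = (4.0000, -4.0000, 0.5359)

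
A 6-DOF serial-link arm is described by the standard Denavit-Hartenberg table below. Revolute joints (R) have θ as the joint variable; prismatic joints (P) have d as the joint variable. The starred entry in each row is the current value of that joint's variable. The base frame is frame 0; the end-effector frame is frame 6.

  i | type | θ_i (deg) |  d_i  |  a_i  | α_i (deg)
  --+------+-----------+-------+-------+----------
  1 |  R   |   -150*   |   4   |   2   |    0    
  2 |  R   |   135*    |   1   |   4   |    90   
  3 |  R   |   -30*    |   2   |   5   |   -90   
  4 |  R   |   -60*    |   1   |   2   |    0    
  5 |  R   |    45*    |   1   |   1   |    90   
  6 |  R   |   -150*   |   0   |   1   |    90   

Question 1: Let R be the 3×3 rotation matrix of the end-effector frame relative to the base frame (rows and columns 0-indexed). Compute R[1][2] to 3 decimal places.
End-effector z-axis (col 2 of R) = (0.0477,0.1212,0.9915)
R[1][2] = 0.1212

0.121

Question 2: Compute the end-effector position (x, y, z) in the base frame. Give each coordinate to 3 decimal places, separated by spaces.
7.009 -7.242 3.234

after link 1: o_1 = (-1.7321, -1.0000, 4.0000)
after link 2: o_2 = (2.1317, -2.0353, 5.0000)
after link 3: o_3 = (5.7966, -5.0878, 2.5000)
after link 4: o_4 = (6.6678, -7.1144, 2.8660)
after link 5: o_5 = (7.8918, -7.7103, 3.2491)
after link 6: o_6 = (7.0085, -7.2416, 3.2343)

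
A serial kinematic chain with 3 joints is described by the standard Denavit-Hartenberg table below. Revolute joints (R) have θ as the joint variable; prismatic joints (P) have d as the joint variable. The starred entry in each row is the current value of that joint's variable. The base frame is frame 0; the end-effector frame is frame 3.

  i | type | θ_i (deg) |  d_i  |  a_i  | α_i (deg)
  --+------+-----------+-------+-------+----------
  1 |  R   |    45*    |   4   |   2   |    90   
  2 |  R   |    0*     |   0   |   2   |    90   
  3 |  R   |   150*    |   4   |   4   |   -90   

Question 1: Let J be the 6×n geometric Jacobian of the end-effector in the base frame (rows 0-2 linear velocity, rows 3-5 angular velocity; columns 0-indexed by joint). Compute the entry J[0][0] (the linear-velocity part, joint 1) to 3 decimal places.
1.035

axis z_0 = ẑ; lever o_n−o_0 = (1.7932,-1.0353,0.0000)
cross product → J_v[:, 0] = (1.0353,1.7932,-0.0000)
J_ω[:, 0] = z_0
entry J[0][0] = 1.0353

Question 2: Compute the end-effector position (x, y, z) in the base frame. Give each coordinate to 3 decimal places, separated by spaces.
1.793 -1.035 0.000

after link 1: o_1 = (1.4142, 1.4142, 4.0000)
after link 2: o_2 = (2.8284, 2.8284, 4.0000)
after link 3: o_3 = (1.7932, -1.0353, 0.0000)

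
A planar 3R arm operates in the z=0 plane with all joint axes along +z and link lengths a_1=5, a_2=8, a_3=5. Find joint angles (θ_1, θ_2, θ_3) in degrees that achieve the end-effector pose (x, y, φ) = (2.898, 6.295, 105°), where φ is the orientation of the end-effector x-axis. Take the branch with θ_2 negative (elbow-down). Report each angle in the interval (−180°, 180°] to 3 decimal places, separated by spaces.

wrist centre = target − a_3·(cos φ, sin φ) = (4.1921, 1.4654)
cos θ_2 = (19.7210−5²−8²)/(2·5·8) = -0.8660; θ_2 = -149.9957° (elbow-down)
β = atan2(1.4654,4.1921) = 19.2674°; ψ = atan2(-4.0005,-1.9279) = -115.7300°
θ_1 = β − ψ = 134.9974°
θ_3 = φ − θ_1 − θ_2 = 119.9983° (wrapped to (-180°,180°])

134.997 -149.996 119.998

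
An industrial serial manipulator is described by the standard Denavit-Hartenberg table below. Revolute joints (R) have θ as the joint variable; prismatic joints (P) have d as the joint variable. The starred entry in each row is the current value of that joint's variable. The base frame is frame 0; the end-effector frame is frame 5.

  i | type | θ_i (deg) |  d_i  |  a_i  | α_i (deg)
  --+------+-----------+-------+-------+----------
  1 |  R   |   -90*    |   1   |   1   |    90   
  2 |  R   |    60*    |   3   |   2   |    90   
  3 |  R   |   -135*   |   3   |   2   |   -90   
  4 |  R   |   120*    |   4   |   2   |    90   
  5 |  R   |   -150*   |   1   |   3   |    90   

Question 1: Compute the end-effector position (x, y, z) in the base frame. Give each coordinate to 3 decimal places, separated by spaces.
1.006 -4.378 0.816

after link 1: o_1 = (0.0000, -1.0000, 1.0000)
after link 2: o_2 = (-3.0000, -2.0000, 2.7321)
after link 3: o_3 = (-1.5858, -3.8910, 0.0073)
after link 4: o_4 = (0.5355, -4.1587, 3.9352)
after link 5: o_5 = (1.0058, -4.3785, 0.8158)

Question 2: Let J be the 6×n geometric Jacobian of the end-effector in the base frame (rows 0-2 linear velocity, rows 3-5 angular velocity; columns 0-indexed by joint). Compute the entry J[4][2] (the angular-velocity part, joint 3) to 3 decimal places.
-0.866

axis z_2 = (-0.0000,-0.8660,-0.5000); lever o_n−o_2 = (4.0058,-2.3785,-1.9162)
cross product → J_v[:, 2] = (0.4703,-2.0029,3.4691)
J_ω[:, 2] = z_2
entry J[4][2] = -0.8660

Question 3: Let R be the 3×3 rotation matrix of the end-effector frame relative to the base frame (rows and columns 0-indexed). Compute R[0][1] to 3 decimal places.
End-effector y-axis (col 1 of R) = (0.6124,0.7392,-0.2803)
R[0][1] = 0.6124

0.612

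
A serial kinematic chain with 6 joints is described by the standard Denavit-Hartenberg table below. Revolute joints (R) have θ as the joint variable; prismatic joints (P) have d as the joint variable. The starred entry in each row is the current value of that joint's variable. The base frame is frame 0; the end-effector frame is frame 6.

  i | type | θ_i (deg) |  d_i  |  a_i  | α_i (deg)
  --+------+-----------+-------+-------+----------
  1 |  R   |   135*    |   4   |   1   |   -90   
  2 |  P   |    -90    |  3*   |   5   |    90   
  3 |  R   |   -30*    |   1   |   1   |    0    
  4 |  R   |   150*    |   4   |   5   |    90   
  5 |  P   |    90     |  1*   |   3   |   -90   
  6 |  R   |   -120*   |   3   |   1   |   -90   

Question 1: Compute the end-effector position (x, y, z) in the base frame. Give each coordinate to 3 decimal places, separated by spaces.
after link 1: o_1 = (-0.7071, 0.7071, 4.0000)
after link 2: o_2 = (-2.8284, -1.4142, 9.0000)
after link 3: o_3 = (-1.7678, -1.7678, 9.8660)
after link 4: o_4 = (-2.0012, -7.6581, 7.3660)
after link 5: o_5 = (-0.2334, -10.1329, 8.2321)
after link 6: o_6 = (0.9439, -8.2484, 10.4821)

0.944 -8.248 10.482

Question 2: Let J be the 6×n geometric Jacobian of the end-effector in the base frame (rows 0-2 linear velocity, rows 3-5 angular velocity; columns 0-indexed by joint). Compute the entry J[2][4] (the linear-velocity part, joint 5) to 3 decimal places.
0.866

prismatic axis z_4 = (-0.3536,-0.3536,0.8660)
J_v[:, 4] = z_4; J_ω[:, 4] = (0,0,0)
entry J[2][4] = 0.8660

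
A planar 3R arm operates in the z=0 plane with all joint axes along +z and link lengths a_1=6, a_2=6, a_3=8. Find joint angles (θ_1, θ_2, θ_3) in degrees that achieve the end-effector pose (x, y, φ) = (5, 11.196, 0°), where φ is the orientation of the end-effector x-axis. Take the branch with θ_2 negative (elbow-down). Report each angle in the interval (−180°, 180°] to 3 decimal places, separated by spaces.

120.003 -30.005 -89.997

wrist centre = target − a_3·(cos φ, sin φ) = (-3.0000, 11.1960)
cos θ_2 = (134.3504−6²−6²)/(2·6·6) = 0.8660; θ_2 = -30.0054° (elbow-down)
β = atan2(11.1960,-3.0000) = 105.0002°; ψ = atan2(-3.0005,11.1959) = -15.0027°
θ_1 = β − ψ = 120.0029°
θ_3 = φ − θ_1 − θ_2 = -89.9975° (wrapped to (-180°,180°])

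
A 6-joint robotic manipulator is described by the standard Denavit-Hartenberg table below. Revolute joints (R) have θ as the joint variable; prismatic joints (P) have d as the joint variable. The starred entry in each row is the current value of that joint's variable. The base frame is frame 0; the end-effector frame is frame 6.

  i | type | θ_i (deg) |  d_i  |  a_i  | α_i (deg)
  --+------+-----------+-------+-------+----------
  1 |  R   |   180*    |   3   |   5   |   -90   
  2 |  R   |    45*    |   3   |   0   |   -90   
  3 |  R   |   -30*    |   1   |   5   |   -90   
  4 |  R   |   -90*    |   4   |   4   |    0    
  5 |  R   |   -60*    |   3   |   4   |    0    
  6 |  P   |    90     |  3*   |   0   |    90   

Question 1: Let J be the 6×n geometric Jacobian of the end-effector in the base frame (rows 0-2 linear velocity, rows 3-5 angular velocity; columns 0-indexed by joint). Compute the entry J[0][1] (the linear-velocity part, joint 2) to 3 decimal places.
axis z_1 = (-0.0000,-1.0000,0.0000); lever o_n−o_1 = (0.4737,4.8923,-9.4258)
cross product → J_v[:, 1] = (9.4258,-0.0000,0.4737)
J_ω[:, 1] = z_1
entry J[0][1] = 9.4258

9.426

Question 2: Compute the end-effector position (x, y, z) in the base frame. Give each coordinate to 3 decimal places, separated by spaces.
after link 1: o_1 = (-5.0000, 0.0000, 3.0000)
after link 2: o_2 = (-5.0000, -3.0000, 3.0000)
after link 3: o_3 = (-7.3548, -5.5000, -0.7690)
after link 4: o_4 = (-5.9405, -2.0359, -5.0116)
after link 5: o_5 = (-3.4657, 2.2942, -5.3652)
after link 6: o_6 = (-4.5263, 4.8923, -6.4258)

-4.526 4.892 -6.426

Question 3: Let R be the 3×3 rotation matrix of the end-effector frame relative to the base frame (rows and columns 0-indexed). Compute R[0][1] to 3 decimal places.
-0.354

End-effector y-axis (col 1 of R) = (-0.3536,0.8660,-0.3536)
R[0][1] = -0.3536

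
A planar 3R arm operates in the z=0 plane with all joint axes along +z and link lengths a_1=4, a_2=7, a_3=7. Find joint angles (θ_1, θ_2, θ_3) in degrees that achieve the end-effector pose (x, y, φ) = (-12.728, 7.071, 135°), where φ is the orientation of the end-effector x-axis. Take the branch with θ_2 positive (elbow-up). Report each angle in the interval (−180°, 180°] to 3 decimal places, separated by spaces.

104.491 89.999 -59.490

wrist centre = target − a_3·(cos φ, sin φ) = (-7.7783, 2.1213)
cos θ_2 = (65.0009−4²−7²)/(2·4·7) = 0.0000; θ_2 = 89.9991° (elbow-up)
β = atan2(2.1213,-7.7783) = 164.7455°; ψ = atan2(7.0000,4.0001) = 60.2544°
θ_1 = β − ψ = 104.4911°
θ_3 = φ − θ_1 − θ_2 = -59.4901° (wrapped to (-180°,180°])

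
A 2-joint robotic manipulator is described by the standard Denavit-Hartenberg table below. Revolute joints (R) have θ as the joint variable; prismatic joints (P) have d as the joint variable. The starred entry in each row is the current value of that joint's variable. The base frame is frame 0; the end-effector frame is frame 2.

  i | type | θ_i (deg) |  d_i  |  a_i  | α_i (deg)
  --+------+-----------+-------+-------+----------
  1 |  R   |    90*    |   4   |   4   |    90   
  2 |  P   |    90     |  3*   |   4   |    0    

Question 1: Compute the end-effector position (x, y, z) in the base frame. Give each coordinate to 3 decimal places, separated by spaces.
after link 1: o_1 = (0.0000, 4.0000, 4.0000)
after link 2: o_2 = (3.0000, 4.0000, 8.0000)

3.000 4.000 8.000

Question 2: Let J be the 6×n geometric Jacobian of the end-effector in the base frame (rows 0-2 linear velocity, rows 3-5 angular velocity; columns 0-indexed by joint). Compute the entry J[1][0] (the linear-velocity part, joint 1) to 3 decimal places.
axis z_0 = ẑ; lever o_n−o_0 = (3.0000,4.0000,8.0000)
cross product → J_v[:, 0] = (-4.0000,3.0000,0.0000)
J_ω[:, 0] = z_0
entry J[1][0] = 3.0000

3.000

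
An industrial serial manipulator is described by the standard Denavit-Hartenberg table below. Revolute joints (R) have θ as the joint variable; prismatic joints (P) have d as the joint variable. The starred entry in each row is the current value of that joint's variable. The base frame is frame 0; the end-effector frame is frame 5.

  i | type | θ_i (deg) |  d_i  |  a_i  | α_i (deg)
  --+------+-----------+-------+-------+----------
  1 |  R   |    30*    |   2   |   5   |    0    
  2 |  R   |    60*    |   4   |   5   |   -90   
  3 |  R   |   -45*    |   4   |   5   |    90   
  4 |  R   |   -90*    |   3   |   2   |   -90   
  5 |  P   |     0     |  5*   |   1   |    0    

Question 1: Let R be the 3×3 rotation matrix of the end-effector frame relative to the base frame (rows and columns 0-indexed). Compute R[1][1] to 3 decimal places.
0.707

End-effector y-axis (col 1 of R) = (0.0000,0.7071,-0.7071)
R[1][1] = 0.7071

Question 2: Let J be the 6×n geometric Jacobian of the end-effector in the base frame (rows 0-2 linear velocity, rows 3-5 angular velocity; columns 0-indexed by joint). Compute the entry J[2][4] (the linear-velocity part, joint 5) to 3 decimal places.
prismatic axis z_4 = (0.0000,0.7071,0.7071)
J_v[:, 4] = z_4; J_ω[:, 4] = (0,0,0)
entry J[2][4] = 0.7071

0.707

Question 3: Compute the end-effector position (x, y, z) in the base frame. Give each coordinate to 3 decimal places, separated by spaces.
3.330 12.450 15.192

after link 1: o_1 = (4.3301, 2.5000, 2.0000)
after link 2: o_2 = (4.3301, 7.5000, 6.0000)
after link 3: o_3 = (0.3301, 11.0355, 9.5355)
after link 4: o_4 = (2.3301, 8.9142, 11.6569)
after link 5: o_5 = (3.3301, 12.4497, 15.1924)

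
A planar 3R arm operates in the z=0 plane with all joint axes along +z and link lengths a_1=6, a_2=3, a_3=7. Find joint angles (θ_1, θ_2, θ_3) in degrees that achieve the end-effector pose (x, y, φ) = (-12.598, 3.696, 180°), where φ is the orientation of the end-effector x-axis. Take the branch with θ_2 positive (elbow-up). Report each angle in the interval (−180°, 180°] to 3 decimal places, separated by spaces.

wrist centre = target − a_3·(cos φ, sin φ) = (-5.5980, 3.6960)
cos θ_2 = (44.9980−6²−3²)/(2·6·3) = -0.0001; θ_2 = 90.0032° (elbow-up)
β = atan2(3.6960,-5.5980) = 146.5658°; ψ = atan2(3.0000,5.9998) = 26.5657°
θ_1 = β − ψ = 120.0001°
θ_3 = φ − θ_1 − θ_2 = -30.0032° (wrapped to (-180°,180°])

120.000 90.003 -30.003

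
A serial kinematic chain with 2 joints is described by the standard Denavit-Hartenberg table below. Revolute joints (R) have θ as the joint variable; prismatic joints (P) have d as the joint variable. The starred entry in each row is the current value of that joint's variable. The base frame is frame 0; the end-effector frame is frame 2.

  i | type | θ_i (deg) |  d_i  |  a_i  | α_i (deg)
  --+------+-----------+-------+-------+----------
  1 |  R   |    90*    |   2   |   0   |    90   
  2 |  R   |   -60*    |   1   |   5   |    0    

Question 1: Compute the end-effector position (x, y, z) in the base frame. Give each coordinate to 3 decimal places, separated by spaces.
1.000 2.500 -2.330

after link 1: o_1 = (0.0000, 0.0000, 2.0000)
after link 2: o_2 = (1.0000, 2.5000, -2.3301)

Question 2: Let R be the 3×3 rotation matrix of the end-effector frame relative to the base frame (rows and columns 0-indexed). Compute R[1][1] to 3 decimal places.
0.866

End-effector y-axis (col 1 of R) = (0.0000,0.8660,0.5000)
R[1][1] = 0.8660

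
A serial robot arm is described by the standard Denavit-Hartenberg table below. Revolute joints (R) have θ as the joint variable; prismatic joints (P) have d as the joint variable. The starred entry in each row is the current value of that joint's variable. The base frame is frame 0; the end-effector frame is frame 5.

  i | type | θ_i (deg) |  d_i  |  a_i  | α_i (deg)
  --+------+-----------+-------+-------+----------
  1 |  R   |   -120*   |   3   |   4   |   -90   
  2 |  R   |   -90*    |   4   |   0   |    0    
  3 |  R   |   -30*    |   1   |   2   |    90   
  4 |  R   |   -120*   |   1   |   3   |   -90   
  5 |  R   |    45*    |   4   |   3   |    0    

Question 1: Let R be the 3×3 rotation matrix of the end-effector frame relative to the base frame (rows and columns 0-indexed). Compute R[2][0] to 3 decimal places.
End-effector x-axis (col 0 of R) = (-0.9249,-0.3772,0.0474)
R[2][0] = 0.0474

0.047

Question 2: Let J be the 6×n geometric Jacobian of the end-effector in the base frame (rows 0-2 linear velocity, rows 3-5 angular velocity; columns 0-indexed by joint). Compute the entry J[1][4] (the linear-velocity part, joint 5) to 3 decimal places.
axis z_4 = (-0.2165,0.6250,0.7500); lever o_n−o_4 = (-3.6407,1.3683,3.1421)
cross product → J_v[:, 4] = (0.9376,-2.0503,1.9792)
J_ω[:, 4] = z_4
entry J[1][4] = -2.0503

-2.050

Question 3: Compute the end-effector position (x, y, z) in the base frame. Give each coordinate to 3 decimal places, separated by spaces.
after link 1: o_1 = (-2.0000, -3.4641, 3.0000)
after link 2: o_2 = (1.4641, -5.4641, 3.0000)
after link 3: o_3 = (2.8301, -5.0981, 4.7321)
after link 4: o_4 = (0.6381, -3.6986, 2.9330)
after link 5: o_5 = (-3.0026, -2.3303, 6.0751)

-3.003 -2.330 6.075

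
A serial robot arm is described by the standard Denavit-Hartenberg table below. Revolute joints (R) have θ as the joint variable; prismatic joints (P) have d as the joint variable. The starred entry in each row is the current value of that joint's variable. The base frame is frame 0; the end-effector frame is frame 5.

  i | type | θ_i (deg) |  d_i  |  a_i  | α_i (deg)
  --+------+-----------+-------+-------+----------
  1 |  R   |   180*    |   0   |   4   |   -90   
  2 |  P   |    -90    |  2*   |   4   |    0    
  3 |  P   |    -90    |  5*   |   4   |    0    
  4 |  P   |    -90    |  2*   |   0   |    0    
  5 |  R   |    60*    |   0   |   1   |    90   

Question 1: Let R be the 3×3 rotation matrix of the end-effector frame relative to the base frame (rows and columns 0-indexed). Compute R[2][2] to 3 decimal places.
-0.866

End-effector z-axis (col 2 of R) = (-0.5000,-0.0000,-0.8660)
R[2][2] = -0.8660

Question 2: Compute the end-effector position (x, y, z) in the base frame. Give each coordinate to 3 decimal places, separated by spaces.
after link 1: o_1 = (-4.0000, 0.0000, 0.0000)
after link 2: o_2 = (-4.0000, -2.0000, 4.0000)
after link 3: o_3 = (-0.0000, -7.0000, 4.0000)
after link 4: o_4 = (-0.0000, -9.0000, 4.0000)
after link 5: o_5 = (0.8660, -9.0000, 3.5000)

0.866 -9.000 3.500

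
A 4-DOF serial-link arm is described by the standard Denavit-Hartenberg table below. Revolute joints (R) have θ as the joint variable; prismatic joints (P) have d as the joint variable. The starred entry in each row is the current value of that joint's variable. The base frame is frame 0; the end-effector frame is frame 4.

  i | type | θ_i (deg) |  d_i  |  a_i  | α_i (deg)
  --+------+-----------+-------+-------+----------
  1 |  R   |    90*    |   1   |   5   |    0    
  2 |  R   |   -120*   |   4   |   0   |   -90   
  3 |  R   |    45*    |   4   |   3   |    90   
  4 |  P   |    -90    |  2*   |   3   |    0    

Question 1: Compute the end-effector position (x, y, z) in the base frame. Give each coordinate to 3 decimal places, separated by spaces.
3.562 4.098 4.293

after link 1: o_1 = (0.0000, 5.0000, 1.0000)
after link 2: o_2 = (0.0000, 5.0000, 5.0000)
after link 3: o_3 = (3.8371, 7.4034, 2.8787)
after link 4: o_4 = (3.5619, 4.0983, 4.2929)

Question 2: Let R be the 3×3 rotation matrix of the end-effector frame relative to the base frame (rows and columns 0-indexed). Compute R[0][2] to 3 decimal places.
0.612

End-effector z-axis (col 2 of R) = (0.6124,-0.3536,0.7071)
R[0][2] = 0.6124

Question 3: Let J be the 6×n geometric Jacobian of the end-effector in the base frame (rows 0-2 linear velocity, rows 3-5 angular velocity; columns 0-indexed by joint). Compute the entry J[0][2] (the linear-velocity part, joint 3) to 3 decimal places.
-0.612

axis z_2 = (0.5000,0.8660,0.0000); lever o_n−o_2 = (3.5619,-0.9017,-0.7071)
cross product → J_v[:, 2] = (-0.6124,0.3536,-3.5355)
J_ω[:, 2] = z_2
entry J[0][2] = -0.6124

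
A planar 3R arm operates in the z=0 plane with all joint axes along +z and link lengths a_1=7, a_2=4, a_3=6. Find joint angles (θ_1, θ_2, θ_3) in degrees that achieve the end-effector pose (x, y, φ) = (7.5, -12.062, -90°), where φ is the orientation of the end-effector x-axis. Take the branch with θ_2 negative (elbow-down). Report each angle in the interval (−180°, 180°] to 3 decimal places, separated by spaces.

wrist centre = target − a_3·(cos φ, sin φ) = (7.5000, -6.0620)
cos θ_2 = (92.9978−7²−4²)/(2·7·4) = 0.5000; θ_2 = -60.0025° (elbow-down)
β = atan2(-6.0620,7.5000) = -38.9475°; ψ = atan2(-3.4642,8.9998) = -21.0525°
θ_1 = β − ψ = -17.8949°
θ_3 = φ − θ_1 − θ_2 = -12.1025° (wrapped to (-180°,180°])

-17.895 -60.003 -12.103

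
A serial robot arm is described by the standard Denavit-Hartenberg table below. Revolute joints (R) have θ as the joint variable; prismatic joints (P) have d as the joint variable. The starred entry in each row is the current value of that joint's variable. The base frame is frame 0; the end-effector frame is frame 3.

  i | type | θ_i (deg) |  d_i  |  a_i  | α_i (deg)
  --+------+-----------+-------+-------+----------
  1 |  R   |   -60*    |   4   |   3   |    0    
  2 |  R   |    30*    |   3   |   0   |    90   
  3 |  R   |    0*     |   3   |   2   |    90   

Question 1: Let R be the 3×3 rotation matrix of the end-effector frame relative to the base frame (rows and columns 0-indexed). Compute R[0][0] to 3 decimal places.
0.866

End-effector x-axis (col 0 of R) = (0.8660,-0.5000,0.0000)
R[0][0] = 0.8660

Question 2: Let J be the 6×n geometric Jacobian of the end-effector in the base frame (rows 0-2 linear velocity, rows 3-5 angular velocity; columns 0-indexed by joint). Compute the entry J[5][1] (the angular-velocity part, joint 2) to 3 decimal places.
axis z_1 = (0.0000,0.0000,1.0000); lever o_n−o_1 = (0.2321,-3.5981,3.0000)
cross product → J_v[:, 1] = (3.5981,0.2321,-0.0000)
J_ω[:, 1] = z_1
entry J[5][1] = 1.0000

1.000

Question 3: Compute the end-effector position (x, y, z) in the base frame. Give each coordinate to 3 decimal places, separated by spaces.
after link 1: o_1 = (1.5000, -2.5981, 4.0000)
after link 2: o_2 = (1.5000, -2.5981, 7.0000)
after link 3: o_3 = (1.7321, -6.1962, 7.0000)

1.732 -6.196 7.000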